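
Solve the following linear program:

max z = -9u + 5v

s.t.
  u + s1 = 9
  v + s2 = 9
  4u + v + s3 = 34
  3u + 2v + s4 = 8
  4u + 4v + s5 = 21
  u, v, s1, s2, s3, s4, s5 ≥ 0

Evaluate the objective at each vertex of the feasible region:
  z(0, 0) = 0
  z(2.667, 0) = -24
  z(0, 4) = 20  ←
The maximum is at u = 0, v = 4.

u = 0, v = 4, z = 20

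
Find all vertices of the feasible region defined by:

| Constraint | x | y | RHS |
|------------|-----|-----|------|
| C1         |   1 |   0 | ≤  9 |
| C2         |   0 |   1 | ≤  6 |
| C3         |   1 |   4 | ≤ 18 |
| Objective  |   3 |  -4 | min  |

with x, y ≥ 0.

(0, 0), (9, 0), (9, 2.25), (0, 4.5)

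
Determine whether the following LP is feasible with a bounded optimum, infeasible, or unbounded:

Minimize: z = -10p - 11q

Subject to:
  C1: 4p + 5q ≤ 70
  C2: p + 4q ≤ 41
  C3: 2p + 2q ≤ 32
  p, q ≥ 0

Feasible with a bounded optimal solution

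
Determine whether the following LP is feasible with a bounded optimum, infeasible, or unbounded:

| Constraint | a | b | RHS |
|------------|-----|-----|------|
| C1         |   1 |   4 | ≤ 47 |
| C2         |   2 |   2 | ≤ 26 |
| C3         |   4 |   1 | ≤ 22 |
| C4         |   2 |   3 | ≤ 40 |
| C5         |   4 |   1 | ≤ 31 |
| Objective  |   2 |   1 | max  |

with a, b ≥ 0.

Feasible with a bounded optimal solution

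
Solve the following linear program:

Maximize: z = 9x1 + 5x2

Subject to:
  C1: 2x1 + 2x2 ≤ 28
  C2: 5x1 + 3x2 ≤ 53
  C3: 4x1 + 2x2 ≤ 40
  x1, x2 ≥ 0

Evaluate the objective at each vertex of the feasible region:
  z(0, 0) = 0
  z(10, 0) = 90
  z(7, 6) = 93  ←
  z(5.5, 8.5) = 92
  z(0, 14) = 70
The maximum is at x1 = 7, x2 = 6.

x1 = 7, x2 = 6, z = 93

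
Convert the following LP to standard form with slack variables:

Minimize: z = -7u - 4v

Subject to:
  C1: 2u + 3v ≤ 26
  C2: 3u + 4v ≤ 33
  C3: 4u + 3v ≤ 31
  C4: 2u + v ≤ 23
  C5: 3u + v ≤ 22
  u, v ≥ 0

min z = -7u - 4v

s.t.
  2u + 3v + s1 = 26
  3u + 4v + s2 = 33
  4u + 3v + s3 = 31
  2u + v + s4 = 23
  3u + v + s5 = 22
  u, v, s1, s2, s3, s4, s5 ≥ 0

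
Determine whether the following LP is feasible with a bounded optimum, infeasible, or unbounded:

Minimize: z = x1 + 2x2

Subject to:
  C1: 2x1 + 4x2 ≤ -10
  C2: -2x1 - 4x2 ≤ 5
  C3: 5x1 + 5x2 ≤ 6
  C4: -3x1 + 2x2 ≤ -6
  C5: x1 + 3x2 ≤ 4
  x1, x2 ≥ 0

Infeasible (no feasible solution exists)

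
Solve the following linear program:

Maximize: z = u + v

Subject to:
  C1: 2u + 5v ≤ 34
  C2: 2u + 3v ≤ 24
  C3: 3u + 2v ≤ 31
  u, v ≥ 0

Evaluate the objective at each vertex of the feasible region:
  z(0, 0) = 0
  z(10.33, 0) = 10.33
  z(9, 2) = 11  ←
  z(4.5, 5) = 9.5
  z(0, 6.8) = 6.8
The maximum is at u = 9, v = 2.

u = 9, v = 2, z = 11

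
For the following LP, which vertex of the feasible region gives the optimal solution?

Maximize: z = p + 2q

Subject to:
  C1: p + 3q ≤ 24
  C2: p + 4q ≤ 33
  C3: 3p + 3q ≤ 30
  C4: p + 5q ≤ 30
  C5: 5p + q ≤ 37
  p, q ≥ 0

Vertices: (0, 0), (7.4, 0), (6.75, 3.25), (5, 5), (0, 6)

Evaluate the objective at each vertex of the feasible region:
  z(0, 0) = 0
  z(7.4, 0) = 7.4
  z(6.75, 3.25) = 13.25
  z(5, 5) = 15  ←
  z(0, 6) = 12
The maximum is at p = 5, q = 5.

(5, 5)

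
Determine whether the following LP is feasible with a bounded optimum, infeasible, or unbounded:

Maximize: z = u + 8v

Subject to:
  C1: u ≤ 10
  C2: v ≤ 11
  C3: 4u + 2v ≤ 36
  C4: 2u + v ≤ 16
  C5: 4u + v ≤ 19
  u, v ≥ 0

Feasible with a bounded optimal solution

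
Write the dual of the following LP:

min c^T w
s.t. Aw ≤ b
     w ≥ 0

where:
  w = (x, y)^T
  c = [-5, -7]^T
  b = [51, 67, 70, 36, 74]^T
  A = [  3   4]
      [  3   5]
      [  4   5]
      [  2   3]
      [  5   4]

Primal min cᵀx s.t. Ax ≤ b, x ≥ 0  →  Dual max −bᵀy s.t. Aᵀy ≥ −c, y ≥ 0.

Maximize: z = -51y1 - 67y2 - 70y3 - 36y4 - 74y5

Subject to:
  3y1 + 3y2 + 4y3 + 2y4 + 5y5 ≥ 5
  4y1 + 5y2 + 5y3 + 3y4 + 4y5 ≥ 7
  y1, y2, y3, y4, y5 ≥ 0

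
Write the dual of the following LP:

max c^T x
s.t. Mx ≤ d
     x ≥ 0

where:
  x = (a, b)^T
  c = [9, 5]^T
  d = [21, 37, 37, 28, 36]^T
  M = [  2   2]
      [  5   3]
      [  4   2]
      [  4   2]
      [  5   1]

Primal max cᵀx s.t. Ax ≤ b, x ≥ 0  →  Dual min bᵀy s.t. Aᵀy ≥ c, y ≥ 0.

Minimize: z = 21y1 + 37y2 + 37y3 + 28y4 + 36y5

Subject to:
  2y1 + 5y2 + 4y3 + 4y4 + 5y5 ≥ 9
  2y1 + 3y2 + 2y3 + 2y4 + y5 ≥ 5
  y1, y2, y3, y4, y5 ≥ 0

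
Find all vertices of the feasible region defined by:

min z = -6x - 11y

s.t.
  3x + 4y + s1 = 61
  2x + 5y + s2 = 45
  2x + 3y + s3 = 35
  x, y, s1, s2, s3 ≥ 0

(0, 0), (17.5, 0), (10, 5), (0, 9)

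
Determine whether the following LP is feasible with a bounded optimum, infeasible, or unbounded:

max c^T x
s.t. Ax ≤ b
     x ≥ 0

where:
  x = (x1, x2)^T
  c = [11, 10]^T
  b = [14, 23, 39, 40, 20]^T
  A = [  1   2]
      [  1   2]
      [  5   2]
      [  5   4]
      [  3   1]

Feasible with a bounded optimal solution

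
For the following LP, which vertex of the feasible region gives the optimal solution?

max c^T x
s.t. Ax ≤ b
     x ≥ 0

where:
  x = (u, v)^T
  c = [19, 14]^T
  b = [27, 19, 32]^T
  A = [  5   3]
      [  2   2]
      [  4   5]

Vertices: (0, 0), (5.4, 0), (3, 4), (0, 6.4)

Evaluate the objective at each vertex of the feasible region:
  z(0, 0) = 0
  z(5.4, 0) = 102.6
  z(3, 4) = 113  ←
  z(0, 6.4) = 89.6
The maximum is at u = 3, v = 4.

(3, 4)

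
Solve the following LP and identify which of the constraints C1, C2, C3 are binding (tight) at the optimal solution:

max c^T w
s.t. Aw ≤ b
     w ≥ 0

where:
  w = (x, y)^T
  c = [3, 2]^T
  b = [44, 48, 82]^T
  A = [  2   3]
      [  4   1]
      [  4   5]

At x = 10, y = 8, compute slack b - a·x for each constraint:
  C1: 44 − 44 = 0  (binding)
  C2: 48 − 48 = 0  (binding)
  C3: 82 − 80 = 2  (slack)

Optimal: x = 10, y = 8
Binding: C1, C2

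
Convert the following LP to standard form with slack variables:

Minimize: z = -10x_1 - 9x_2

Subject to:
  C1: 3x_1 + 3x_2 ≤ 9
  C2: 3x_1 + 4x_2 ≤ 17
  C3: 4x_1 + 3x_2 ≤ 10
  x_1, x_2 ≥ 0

min z = -10x_1 - 9x_2

s.t.
  3x_1 + 3x_2 + s1 = 9
  3x_1 + 4x_2 + s2 = 17
  4x_1 + 3x_2 + s3 = 10
  x_1, x_2, s1, s2, s3 ≥ 0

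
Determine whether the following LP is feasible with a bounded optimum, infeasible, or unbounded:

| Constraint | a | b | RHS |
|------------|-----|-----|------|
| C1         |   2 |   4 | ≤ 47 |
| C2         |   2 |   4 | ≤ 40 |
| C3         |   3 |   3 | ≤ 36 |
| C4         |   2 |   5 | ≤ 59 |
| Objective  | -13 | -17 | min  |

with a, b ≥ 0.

Feasible with a bounded optimal solution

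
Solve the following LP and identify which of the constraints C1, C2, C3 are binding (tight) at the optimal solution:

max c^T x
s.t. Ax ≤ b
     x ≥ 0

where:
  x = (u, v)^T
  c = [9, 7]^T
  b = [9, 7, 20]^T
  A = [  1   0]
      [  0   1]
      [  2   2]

At u = 9, v = 1, compute slack b - a·x for each constraint:
  C1: 9 − 9 = 0  (binding)
  C2: 7 − 1 = 6  (slack)
  C3: 20 − 20 = 0  (binding)

Optimal: u = 9, v = 1
Binding: C1, C3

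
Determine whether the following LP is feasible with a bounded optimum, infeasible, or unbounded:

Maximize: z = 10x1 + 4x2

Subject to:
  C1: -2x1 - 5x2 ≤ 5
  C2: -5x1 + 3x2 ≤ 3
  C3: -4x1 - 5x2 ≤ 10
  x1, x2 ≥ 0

Unbounded (objective can increase without bound)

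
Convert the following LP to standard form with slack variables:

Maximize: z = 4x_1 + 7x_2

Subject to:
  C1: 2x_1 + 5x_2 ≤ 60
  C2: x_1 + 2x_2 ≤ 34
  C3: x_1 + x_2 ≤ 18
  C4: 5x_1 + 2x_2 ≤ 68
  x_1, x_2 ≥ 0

max z = 4x_1 + 7x_2

s.t.
  2x_1 + 5x_2 + s1 = 60
  x_1 + 2x_2 + s2 = 34
  x_1 + x_2 + s3 = 18
  5x_1 + 2x_2 + s4 = 68
  x_1, x_2, s1, s2, s3, s4 ≥ 0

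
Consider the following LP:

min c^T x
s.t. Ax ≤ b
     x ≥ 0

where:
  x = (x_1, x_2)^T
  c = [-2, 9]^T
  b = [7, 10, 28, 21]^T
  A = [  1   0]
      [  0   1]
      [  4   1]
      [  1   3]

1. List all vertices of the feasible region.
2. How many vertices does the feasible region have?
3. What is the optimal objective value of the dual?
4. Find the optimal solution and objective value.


1. (0, 0), (7, 0), (5.727, 5.091), (0, 7)
2. 4
3. -14
4. x_1 = 7, x_2 = 0, z = -14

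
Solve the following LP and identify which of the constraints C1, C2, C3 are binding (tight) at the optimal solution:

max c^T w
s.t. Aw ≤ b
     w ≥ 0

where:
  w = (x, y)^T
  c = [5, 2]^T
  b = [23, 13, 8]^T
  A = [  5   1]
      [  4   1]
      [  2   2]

At x = 3, y = 1, compute slack b - a·x for each constraint:
  C1: 23 − 16 = 7  (slack)
  C2: 13 − 13 = 0  (binding)
  C3: 8 − 8 = 0  (binding)

Optimal: x = 3, y = 1
Binding: C2, C3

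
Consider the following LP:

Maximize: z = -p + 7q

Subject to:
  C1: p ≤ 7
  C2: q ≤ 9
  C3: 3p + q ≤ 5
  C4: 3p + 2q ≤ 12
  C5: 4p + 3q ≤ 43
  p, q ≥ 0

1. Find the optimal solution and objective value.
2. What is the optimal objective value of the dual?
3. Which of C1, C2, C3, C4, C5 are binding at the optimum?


1. p = 0, q = 5, z = 35
2. 35
3. C3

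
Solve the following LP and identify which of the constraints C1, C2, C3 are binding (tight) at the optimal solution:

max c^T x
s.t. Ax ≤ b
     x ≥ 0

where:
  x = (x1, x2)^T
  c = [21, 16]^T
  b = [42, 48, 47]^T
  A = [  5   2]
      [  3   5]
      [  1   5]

At x1 = 6, x2 = 6, compute slack b - a·x for each constraint:
  C1: 42 − 42 = 0  (binding)
  C2: 48 − 48 = 0  (binding)
  C3: 47 − 36 = 11  (slack)

Optimal: x1 = 6, x2 = 6
Binding: C1, C2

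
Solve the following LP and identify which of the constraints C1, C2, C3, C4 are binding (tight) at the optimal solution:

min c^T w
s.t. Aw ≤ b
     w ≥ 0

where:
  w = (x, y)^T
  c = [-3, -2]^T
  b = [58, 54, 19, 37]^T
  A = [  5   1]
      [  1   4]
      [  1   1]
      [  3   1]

At x = 9, y = 10, compute slack b - a·x for each constraint:
  C1: 58 − 55 = 3  (slack)
  C2: 54 − 49 = 5  (slack)
  C3: 19 − 19 = 0  (binding)
  C4: 37 − 37 = 0  (binding)

Optimal: x = 9, y = 10
Binding: C3, C4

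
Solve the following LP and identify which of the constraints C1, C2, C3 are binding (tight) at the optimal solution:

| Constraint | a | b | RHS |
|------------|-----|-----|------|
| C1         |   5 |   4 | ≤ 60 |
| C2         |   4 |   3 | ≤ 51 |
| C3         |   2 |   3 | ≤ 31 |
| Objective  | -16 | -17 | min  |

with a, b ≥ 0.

At a = 8, b = 5, compute slack b - a·x for each constraint:
  C1: 60 − 60 = 0  (binding)
  C2: 51 − 47 = 4  (slack)
  C3: 31 − 31 = 0  (binding)

Optimal: a = 8, b = 5
Binding: C1, C3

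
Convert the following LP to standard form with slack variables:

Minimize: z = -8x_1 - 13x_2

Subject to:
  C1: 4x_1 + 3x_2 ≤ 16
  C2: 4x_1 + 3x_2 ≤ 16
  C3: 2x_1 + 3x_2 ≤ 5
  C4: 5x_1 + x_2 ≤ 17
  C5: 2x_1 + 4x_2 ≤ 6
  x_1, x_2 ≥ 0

min z = -8x_1 - 13x_2

s.t.
  4x_1 + 3x_2 + s1 = 16
  4x_1 + 3x_2 + s2 = 16
  2x_1 + 3x_2 + s3 = 5
  5x_1 + x_2 + s4 = 17
  2x_1 + 4x_2 + s5 = 6
  x_1, x_2, s1, s2, s3, s4, s5 ≥ 0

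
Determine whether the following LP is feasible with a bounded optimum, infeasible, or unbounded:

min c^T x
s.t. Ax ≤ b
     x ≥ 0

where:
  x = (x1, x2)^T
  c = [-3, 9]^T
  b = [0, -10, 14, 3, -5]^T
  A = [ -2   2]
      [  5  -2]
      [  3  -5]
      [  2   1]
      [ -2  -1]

Infeasible (no feasible solution exists)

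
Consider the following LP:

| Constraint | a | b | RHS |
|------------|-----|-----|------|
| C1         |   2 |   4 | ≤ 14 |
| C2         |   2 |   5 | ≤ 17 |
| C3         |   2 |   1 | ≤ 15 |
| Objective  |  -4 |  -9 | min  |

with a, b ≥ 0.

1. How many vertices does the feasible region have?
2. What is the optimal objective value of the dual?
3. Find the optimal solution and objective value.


1. 4
2. -31
3. a = 1, b = 3, z = -31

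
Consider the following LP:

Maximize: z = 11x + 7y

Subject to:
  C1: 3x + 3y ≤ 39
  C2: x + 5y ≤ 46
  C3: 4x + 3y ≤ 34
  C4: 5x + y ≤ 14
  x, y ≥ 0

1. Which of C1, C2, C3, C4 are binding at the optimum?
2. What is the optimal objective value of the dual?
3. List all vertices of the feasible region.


1. C2, C4
2. 74
3. (0, 0), (2.8, 0), (1, 9), (0, 9.2)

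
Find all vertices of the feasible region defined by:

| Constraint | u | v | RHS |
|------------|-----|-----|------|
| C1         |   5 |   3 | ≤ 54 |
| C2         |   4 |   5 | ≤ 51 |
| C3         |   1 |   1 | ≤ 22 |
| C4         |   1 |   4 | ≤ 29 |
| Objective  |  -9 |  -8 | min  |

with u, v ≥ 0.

(0, 0), (10.8, 0), (9, 3), (5.364, 5.909), (0, 7.25)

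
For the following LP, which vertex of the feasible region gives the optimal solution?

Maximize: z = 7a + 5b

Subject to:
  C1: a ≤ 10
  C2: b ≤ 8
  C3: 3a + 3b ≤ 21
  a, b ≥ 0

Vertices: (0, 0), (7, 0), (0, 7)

Evaluate the objective at each vertex of the feasible region:
  z(0, 0) = 0
  z(7, 0) = 49  ←
  z(0, 7) = 35
The maximum is at a = 7, b = 0.

(7, 0)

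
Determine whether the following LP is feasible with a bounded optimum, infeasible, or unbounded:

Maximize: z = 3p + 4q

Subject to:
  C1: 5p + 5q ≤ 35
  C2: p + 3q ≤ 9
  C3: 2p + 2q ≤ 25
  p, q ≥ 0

Feasible with a bounded optimal solution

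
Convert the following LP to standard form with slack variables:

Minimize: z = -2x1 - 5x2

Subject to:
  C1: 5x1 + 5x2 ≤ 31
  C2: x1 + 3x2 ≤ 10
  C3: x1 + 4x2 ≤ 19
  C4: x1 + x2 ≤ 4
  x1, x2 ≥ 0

min z = -2x1 - 5x2

s.t.
  5x1 + 5x2 + s1 = 31
  x1 + 3x2 + s2 = 10
  x1 + 4x2 + s3 = 19
  x1 + x2 + s4 = 4
  x1, x2, s1, s2, s3, s4 ≥ 0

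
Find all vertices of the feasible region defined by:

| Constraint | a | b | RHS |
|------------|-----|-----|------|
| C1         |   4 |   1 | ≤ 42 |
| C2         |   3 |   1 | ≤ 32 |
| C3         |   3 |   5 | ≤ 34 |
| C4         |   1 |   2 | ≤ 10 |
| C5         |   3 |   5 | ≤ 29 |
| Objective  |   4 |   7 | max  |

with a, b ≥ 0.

(0, 0), (9.667, 0), (8, 1), (0, 5)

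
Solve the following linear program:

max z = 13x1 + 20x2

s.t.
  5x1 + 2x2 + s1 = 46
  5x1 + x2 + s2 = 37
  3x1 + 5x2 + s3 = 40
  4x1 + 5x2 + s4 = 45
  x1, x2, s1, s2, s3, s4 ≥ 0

Evaluate the objective at each vertex of the feasible region:
  z(0, 0) = 0
  z(7.4, 0) = 96.2
  z(6.667, 3.667) = 160
  z(5, 5) = 165  ←
  z(0, 8) = 160
The maximum is at x1 = 5, x2 = 5.

x1 = 5, x2 = 5, z = 165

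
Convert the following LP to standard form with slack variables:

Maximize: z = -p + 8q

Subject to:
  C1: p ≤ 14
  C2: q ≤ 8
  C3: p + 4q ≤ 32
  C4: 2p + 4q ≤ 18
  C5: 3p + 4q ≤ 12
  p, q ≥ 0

max z = -p + 8q

s.t.
  p + s1 = 14
  q + s2 = 8
  p + 4q + s3 = 32
  2p + 4q + s4 = 18
  3p + 4q + s5 = 12
  p, q, s1, s2, s3, s4, s5 ≥ 0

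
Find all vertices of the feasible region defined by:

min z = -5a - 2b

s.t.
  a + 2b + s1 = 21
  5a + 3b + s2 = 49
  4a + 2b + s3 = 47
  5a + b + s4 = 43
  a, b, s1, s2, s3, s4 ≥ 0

(0, 0), (8.6, 0), (8, 3), (5, 8), (0, 10.5)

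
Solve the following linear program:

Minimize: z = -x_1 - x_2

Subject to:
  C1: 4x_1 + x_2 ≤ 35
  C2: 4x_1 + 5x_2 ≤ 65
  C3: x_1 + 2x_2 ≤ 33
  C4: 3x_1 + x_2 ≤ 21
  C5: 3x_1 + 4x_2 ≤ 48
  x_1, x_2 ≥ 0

Evaluate the objective at each vertex of the feasible region:
  z(0, 0) = 0
  z(7, 0) = -7
  z(4, 9) = -13  ←
  z(0, 12) = -12
The minimum is at x_1 = 4, x_2 = 9.

x_1 = 4, x_2 = 9, z = -13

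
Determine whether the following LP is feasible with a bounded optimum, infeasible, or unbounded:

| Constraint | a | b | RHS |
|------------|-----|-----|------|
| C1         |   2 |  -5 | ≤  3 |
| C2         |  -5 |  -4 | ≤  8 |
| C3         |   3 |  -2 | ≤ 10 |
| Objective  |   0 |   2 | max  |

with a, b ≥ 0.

Unbounded (objective can increase without bound)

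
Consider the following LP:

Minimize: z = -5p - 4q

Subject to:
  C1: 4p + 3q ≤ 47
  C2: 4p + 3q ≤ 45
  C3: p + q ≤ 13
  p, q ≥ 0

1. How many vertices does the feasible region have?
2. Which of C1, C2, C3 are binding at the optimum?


1. 4
2. C2, C3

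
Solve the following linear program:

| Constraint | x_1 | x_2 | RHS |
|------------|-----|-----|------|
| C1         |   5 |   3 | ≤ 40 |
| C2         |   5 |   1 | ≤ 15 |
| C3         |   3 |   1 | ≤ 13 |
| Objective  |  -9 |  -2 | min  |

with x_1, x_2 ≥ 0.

Evaluate the objective at each vertex of the feasible region:
  z(0, 0) = 0
  z(3, 0) = -27
  z(1, 10) = -29  ←
  z(0, 13) = -26
The minimum is at x_1 = 1, x_2 = 10.

x_1 = 1, x_2 = 10, z = -29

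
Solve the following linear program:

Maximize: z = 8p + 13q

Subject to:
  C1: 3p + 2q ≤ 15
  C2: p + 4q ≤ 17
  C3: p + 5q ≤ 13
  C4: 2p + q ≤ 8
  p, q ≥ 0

Evaluate the objective at each vertex of the feasible region:
  z(0, 0) = 0
  z(4, 0) = 32
  z(3, 2) = 50  ←
  z(0, 2.6) = 33.8
The maximum is at p = 3, q = 2.

p = 3, q = 2, z = 50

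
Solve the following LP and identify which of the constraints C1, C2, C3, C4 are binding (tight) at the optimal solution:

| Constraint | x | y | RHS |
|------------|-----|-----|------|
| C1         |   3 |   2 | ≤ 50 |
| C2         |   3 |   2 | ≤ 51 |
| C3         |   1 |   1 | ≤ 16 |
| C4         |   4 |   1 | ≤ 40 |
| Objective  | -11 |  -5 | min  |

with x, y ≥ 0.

At x = 8, y = 8, compute slack b - a·x for each constraint:
  C1: 50 − 40 = 10  (slack)
  C2: 51 − 40 = 11  (slack)
  C3: 16 − 16 = 0  (binding)
  C4: 40 − 40 = 0  (binding)

Optimal: x = 8, y = 8
Binding: C3, C4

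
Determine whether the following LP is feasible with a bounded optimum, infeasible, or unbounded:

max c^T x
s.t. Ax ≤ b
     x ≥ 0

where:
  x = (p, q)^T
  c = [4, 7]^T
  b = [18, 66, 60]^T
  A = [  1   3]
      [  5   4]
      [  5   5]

Feasible with a bounded optimal solution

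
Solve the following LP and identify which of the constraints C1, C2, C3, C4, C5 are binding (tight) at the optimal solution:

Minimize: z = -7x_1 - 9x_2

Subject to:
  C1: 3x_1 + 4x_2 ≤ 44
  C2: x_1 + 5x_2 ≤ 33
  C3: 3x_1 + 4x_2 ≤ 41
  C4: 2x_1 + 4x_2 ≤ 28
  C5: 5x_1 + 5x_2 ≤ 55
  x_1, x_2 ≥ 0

At x_1 = 8, x_2 = 3, compute slack b - a·x for each constraint:
  C1: 44 − 36 = 8  (slack)
  C2: 33 − 23 = 10  (slack)
  C3: 41 − 36 = 5  (slack)
  C4: 28 − 28 = 0  (binding)
  C5: 55 − 55 = 0  (binding)

Optimal: x_1 = 8, x_2 = 3
Binding: C4, C5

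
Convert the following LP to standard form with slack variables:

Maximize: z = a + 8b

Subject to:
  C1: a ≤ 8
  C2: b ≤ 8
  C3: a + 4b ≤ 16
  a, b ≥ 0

max z = a + 8b

s.t.
  a + s1 = 8
  b + s2 = 8
  a + 4b + s3 = 16
  a, b, s1, s2, s3 ≥ 0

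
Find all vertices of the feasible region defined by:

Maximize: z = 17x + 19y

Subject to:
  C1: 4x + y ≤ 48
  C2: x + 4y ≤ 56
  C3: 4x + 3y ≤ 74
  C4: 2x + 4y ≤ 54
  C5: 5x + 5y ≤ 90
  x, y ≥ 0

(0, 0), (12, 0), (10, 8), (9, 9), (0, 13.5)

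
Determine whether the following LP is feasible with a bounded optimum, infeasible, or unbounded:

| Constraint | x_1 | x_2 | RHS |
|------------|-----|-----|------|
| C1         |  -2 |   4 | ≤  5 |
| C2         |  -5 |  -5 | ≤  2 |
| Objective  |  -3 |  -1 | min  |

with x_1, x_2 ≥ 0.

Unbounded (objective can decrease without bound)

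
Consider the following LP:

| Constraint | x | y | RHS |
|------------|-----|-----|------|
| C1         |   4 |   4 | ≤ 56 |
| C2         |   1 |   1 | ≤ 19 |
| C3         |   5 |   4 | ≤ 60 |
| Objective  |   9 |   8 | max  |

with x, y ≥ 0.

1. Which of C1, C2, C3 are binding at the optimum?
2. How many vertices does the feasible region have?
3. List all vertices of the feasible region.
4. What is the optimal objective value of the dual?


1. C1, C3
2. 4
3. (0, 0), (12, 0), (4, 10), (0, 14)
4. 116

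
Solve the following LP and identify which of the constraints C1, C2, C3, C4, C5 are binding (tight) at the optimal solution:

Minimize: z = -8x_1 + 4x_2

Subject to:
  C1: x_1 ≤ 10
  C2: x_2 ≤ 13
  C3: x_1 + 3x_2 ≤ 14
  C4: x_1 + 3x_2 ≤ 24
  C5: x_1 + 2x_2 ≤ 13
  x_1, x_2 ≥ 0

At x_1 = 10, x_2 = 0, compute slack b - a·x for each constraint:
  C1: 10 − 10 = 0  (binding)
  C2: 13 − 0 = 13  (slack)
  C3: 14 − 10 = 4  (slack)
  C4: 24 − 10 = 14  (slack)
  C5: 13 − 10 = 3  (slack)

Optimal: x_1 = 10, x_2 = 0
Binding: C1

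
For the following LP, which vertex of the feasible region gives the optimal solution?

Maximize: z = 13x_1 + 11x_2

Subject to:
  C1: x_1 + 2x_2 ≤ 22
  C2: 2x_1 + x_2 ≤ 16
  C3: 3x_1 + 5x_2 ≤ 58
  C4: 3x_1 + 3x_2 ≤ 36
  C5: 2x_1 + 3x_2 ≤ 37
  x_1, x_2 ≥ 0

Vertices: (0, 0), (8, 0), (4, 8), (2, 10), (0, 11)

Evaluate the objective at each vertex of the feasible region:
  z(0, 0) = 0
  z(8, 0) = 104
  z(4, 8) = 140  ←
  z(2, 10) = 136
  z(0, 11) = 121
The maximum is at x_1 = 4, x_2 = 8.

(4, 8)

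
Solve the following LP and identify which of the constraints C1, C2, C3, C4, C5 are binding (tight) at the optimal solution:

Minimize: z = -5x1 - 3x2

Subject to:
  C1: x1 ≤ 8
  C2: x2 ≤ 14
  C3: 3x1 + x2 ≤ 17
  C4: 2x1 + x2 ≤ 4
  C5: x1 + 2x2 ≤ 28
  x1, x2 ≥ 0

At x1 = 0, x2 = 4, compute slack b - a·x for each constraint:
  C1: 8 − 0 = 8  (slack)
  C2: 14 − 4 = 10  (slack)
  C3: 17 − 4 = 13  (slack)
  C4: 4 − 4 = 0  (binding)
  C5: 28 − 8 = 20  (slack)

Optimal: x1 = 0, x2 = 4
Binding: C4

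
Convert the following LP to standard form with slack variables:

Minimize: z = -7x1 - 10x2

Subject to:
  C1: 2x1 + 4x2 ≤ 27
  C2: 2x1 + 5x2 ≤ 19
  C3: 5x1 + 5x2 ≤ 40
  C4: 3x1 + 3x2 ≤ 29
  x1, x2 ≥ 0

min z = -7x1 - 10x2

s.t.
  2x1 + 4x2 + s1 = 27
  2x1 + 5x2 + s2 = 19
  5x1 + 5x2 + s3 = 40
  3x1 + 3x2 + s4 = 29
  x1, x2, s1, s2, s3, s4 ≥ 0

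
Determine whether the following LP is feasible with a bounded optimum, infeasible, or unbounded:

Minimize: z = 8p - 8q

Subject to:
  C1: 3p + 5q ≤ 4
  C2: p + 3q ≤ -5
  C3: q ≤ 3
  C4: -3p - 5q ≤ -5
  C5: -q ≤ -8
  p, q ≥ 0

Infeasible (no feasible solution exists)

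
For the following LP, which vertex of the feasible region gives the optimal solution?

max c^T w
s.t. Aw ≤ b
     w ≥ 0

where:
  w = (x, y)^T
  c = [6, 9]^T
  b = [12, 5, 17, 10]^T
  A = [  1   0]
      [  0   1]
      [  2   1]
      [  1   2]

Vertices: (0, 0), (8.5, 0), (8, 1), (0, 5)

Evaluate the objective at each vertex of the feasible region:
  z(0, 0) = 0
  z(8.5, 0) = 51
  z(8, 1) = 57  ←
  z(0, 5) = 45
The maximum is at x = 8, y = 1.

(8, 1)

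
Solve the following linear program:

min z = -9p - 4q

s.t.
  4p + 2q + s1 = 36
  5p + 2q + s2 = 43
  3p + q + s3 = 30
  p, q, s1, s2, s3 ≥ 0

Evaluate the objective at each vertex of the feasible region:
  z(0, 0) = 0
  z(8.6, 0) = -77.4
  z(7, 4) = -79  ←
  z(0, 18) = -72
The minimum is at p = 7, q = 4.

p = 7, q = 4, z = -79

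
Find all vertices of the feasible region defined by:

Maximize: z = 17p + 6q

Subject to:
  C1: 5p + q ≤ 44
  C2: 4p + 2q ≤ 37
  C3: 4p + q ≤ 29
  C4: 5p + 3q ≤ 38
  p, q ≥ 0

(0, 0), (7.25, 0), (7, 1), (0, 12.67)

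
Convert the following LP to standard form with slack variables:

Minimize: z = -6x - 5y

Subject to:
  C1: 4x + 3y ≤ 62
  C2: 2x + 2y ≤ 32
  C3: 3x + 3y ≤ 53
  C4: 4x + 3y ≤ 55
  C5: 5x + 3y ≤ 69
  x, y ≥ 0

min z = -6x - 5y

s.t.
  4x + 3y + s1 = 62
  2x + 2y + s2 = 32
  3x + 3y + s3 = 53
  4x + 3y + s4 = 55
  5x + 3y + s5 = 69
  x, y, s1, s2, s3, s4, s5 ≥ 0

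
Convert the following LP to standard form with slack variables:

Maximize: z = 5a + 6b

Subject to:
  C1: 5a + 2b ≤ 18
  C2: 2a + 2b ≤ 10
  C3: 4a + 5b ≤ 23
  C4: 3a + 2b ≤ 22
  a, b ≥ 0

max z = 5a + 6b

s.t.
  5a + 2b + s1 = 18
  2a + 2b + s2 = 10
  4a + 5b + s3 = 23
  3a + 2b + s4 = 22
  a, b, s1, s2, s3, s4 ≥ 0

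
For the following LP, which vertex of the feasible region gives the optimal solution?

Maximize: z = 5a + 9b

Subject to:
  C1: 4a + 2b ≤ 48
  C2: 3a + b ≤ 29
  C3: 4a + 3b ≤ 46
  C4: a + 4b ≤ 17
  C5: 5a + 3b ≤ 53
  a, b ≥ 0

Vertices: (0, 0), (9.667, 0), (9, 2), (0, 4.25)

Evaluate the objective at each vertex of the feasible region:
  z(0, 0) = 0
  z(9.667, 0) = 48.33
  z(9, 2) = 63  ←
  z(0, 4.25) = 38.25
The maximum is at a = 9, b = 2.

(9, 2)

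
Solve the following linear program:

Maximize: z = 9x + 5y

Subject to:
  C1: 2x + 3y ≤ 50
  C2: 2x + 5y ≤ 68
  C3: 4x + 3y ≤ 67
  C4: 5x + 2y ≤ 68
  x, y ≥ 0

Evaluate the objective at each vertex of the feasible region:
  z(0, 0) = 0
  z(13.6, 0) = 122.4
  z(10, 9) = 135  ←
  z(9.357, 9.857) = 133.5
  z(0, 13.6) = 68
The maximum is at x = 10, y = 9.

x = 10, y = 9, z = 135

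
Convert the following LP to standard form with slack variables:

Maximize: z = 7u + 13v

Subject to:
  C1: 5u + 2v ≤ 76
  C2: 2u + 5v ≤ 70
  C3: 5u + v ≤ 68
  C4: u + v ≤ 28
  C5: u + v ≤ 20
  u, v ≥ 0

max z = 7u + 13v

s.t.
  5u + 2v + s1 = 76
  2u + 5v + s2 = 70
  5u + v + s3 = 68
  u + v + s4 = 28
  u + v + s5 = 20
  u, v, s1, s2, s3, s4, s5 ≥ 0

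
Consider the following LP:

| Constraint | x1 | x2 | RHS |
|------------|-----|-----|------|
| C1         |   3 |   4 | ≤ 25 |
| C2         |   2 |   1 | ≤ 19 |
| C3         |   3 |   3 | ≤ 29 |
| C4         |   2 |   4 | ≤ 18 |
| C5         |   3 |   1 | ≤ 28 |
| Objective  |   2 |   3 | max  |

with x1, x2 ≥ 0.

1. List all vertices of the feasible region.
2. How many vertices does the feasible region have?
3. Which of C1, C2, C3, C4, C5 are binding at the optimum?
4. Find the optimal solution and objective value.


1. (0, 0), (8.333, 0), (7, 1), (0, 4.5)
2. 4
3. C1, C4
4. x1 = 7, x2 = 1, z = 17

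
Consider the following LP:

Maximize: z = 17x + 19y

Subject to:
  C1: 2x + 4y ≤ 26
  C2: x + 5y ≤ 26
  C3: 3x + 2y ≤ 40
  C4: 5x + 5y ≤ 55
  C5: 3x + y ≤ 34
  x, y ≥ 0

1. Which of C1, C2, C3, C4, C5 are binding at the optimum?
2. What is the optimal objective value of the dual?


1. C1, C4
2. 191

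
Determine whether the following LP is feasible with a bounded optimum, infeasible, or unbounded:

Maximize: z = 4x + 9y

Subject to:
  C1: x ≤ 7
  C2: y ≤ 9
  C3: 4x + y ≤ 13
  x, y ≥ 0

Feasible with a bounded optimal solution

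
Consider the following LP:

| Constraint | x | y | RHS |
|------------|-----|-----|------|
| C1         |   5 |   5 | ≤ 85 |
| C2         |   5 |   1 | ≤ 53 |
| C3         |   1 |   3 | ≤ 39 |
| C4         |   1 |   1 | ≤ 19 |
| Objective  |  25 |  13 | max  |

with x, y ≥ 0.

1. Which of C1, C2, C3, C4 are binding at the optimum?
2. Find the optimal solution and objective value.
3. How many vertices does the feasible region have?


1. C1, C2
2. x = 9, y = 8, z = 329
3. 5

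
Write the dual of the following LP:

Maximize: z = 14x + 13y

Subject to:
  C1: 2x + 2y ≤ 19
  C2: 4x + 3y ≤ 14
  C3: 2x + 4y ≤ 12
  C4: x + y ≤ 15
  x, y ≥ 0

Primal max cᵀx s.t. Ax ≤ b, x ≥ 0  →  Dual min bᵀy s.t. Aᵀy ≥ c, y ≥ 0.

Minimize: z = 19y1 + 14y2 + 12y3 + 15y4

Subject to:
  2y1 + 4y2 + 2y3 + y4 ≥ 14
  2y1 + 3y2 + 4y3 + y4 ≥ 13
  y1, y2, y3, y4 ≥ 0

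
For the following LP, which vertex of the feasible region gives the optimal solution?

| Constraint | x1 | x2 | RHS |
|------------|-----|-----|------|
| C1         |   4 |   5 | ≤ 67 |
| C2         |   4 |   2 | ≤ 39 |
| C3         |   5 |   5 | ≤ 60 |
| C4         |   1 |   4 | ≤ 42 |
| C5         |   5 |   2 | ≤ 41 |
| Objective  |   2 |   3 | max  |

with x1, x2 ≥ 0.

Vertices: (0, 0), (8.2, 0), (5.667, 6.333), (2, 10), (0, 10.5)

Evaluate the objective at each vertex of the feasible region:
  z(0, 0) = 0
  z(8.2, 0) = 16.4
  z(5.667, 6.333) = 30.33
  z(2, 10) = 34  ←
  z(0, 10.5) = 31.5
The maximum is at x1 = 2, x2 = 10.

(2, 10)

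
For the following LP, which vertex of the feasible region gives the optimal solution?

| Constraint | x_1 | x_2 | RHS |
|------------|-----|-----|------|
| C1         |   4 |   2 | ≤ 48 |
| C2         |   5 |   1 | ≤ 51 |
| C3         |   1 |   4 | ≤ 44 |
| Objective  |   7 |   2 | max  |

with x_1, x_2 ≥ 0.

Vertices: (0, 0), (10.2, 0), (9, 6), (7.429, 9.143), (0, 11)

Evaluate the objective at each vertex of the feasible region:
  z(0, 0) = 0
  z(10.2, 0) = 71.4
  z(9, 6) = 75  ←
  z(7.429, 9.143) = 70.29
  z(0, 11) = 22
The maximum is at x_1 = 9, x_2 = 6.

(9, 6)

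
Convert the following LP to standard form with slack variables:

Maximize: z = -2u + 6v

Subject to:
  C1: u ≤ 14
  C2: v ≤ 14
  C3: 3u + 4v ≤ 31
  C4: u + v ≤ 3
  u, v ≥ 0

max z = -2u + 6v

s.t.
  u + s1 = 14
  v + s2 = 14
  3u + 4v + s3 = 31
  u + v + s4 = 3
  u, v, s1, s2, s3, s4 ≥ 0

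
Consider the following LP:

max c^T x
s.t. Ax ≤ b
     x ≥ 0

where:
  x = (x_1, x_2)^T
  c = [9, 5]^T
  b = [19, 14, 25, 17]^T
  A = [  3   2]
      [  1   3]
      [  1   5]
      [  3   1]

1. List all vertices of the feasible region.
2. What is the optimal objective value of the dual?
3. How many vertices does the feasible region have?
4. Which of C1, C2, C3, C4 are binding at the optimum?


1. (0, 0), (5.667, 0), (5, 2), (4.143, 3.286), (0, 4.667)
2. 55
3. 5
4. C1, C4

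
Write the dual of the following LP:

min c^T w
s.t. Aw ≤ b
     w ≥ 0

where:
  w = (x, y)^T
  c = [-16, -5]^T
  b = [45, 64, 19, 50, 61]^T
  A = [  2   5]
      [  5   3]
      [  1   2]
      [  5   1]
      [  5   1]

Primal min cᵀx s.t. Ax ≤ b, x ≥ 0  →  Dual max −bᵀy s.t. Aᵀy ≥ −c, y ≥ 0.

Maximize: z = -45y1 - 64y2 - 19y3 - 50y4 - 61y5

Subject to:
  2y1 + 5y2 + y3 + 5y4 + 5y5 ≥ 16
  5y1 + 3y2 + 2y3 + y4 + y5 ≥ 5
  y1, y2, y3, y4, y5 ≥ 0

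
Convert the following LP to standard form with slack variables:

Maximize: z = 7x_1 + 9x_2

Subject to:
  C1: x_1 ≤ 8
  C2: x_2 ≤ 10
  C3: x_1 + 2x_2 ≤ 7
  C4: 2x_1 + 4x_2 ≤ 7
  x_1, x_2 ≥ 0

max z = 7x_1 + 9x_2

s.t.
  x_1 + s1 = 8
  x_2 + s2 = 10
  x_1 + 2x_2 + s3 = 7
  2x_1 + 4x_2 + s4 = 7
  x_1, x_2, s1, s2, s3, s4 ≥ 0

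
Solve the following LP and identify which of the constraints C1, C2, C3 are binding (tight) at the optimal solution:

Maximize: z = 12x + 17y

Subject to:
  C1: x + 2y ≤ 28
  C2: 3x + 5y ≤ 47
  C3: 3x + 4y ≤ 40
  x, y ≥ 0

At x = 4, y = 7, compute slack b - a·x for each constraint:
  C1: 28 − 18 = 10  (slack)
  C2: 47 − 47 = 0  (binding)
  C3: 40 − 40 = 0  (binding)

Optimal: x = 4, y = 7
Binding: C2, C3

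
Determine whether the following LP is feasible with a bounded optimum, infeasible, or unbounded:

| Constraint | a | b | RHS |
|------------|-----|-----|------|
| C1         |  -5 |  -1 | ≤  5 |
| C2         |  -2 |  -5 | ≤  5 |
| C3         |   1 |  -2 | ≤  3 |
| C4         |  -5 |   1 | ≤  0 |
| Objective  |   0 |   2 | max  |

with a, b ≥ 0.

Unbounded (objective can increase without bound)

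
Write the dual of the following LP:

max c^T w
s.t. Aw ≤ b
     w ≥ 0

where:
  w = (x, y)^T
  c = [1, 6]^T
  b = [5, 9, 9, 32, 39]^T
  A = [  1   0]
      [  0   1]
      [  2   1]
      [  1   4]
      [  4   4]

Primal max cᵀx s.t. Ax ≤ b, x ≥ 0  →  Dual min bᵀy s.t. Aᵀy ≥ c, y ≥ 0.

Minimize: z = 5y1 + 9y2 + 9y3 + 32y4 + 39y5

Subject to:
  y1 + 2y3 + y4 + 4y5 ≥ 1
  y2 + y3 + 4y4 + 4y5 ≥ 6
  y1, y2, y3, y4, y5 ≥ 0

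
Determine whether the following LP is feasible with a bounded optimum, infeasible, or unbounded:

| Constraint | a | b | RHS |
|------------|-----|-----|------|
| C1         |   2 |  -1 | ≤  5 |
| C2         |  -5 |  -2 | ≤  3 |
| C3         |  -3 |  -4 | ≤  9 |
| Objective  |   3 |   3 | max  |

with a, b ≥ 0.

Unbounded (objective can increase without bound)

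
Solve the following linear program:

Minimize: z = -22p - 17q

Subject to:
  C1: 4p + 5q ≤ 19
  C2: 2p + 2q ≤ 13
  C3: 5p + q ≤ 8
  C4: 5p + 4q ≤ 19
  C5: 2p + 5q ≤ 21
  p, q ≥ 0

Evaluate the objective at each vertex of the feasible region:
  z(0, 0) = 0
  z(1.6, 0) = -35.2
  z(1, 3) = -73  ←
  z(0, 3.8) = -64.6
The minimum is at p = 1, q = 3.

p = 1, q = 3, z = -73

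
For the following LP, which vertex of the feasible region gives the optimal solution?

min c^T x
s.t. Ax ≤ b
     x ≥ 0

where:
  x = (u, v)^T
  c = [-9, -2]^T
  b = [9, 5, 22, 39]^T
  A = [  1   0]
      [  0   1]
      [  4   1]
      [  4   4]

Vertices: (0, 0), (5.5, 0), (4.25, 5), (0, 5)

Evaluate the objective at each vertex of the feasible region:
  z(0, 0) = 0
  z(5.5, 0) = -49.5  ←
  z(4.25, 5) = -48.25
  z(0, 5) = -10
The minimum is at u = 5.5, v = 0.

(5.5, 0)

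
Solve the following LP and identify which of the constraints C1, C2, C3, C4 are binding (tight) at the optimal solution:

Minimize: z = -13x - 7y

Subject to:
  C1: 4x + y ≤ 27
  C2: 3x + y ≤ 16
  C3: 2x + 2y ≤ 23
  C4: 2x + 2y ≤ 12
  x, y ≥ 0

At x = 5, y = 1, compute slack b - a·x for each constraint:
  C1: 27 − 21 = 6  (slack)
  C2: 16 − 16 = 0  (binding)
  C3: 23 − 12 = 11  (slack)
  C4: 12 − 12 = 0  (binding)

Optimal: x = 5, y = 1
Binding: C2, C4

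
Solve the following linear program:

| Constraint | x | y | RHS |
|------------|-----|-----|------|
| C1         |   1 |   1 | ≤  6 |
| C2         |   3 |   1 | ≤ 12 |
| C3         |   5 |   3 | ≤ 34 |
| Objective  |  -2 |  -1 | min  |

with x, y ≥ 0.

Evaluate the objective at each vertex of the feasible region:
  z(0, 0) = 0
  z(4, 0) = -8
  z(3, 3) = -9  ←
  z(0, 6) = -6
The minimum is at x = 3, y = 3.

x = 3, y = 3, z = -9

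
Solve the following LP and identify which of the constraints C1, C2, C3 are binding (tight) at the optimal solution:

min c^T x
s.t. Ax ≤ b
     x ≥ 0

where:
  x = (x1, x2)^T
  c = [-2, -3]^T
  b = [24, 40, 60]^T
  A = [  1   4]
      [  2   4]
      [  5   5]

At x1 = 8, x2 = 4, compute slack b - a·x for each constraint:
  C1: 24 − 24 = 0  (binding)
  C2: 40 − 32 = 8  (slack)
  C3: 60 − 60 = 0  (binding)

Optimal: x1 = 8, x2 = 4
Binding: C1, C3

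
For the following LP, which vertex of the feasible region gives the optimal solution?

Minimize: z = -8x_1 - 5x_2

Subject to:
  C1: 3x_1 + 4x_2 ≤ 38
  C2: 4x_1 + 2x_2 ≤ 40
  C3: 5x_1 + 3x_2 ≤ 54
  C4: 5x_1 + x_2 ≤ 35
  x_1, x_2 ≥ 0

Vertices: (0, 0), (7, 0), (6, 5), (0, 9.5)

Evaluate the objective at each vertex of the feasible region:
  z(0, 0) = 0
  z(7, 0) = -56
  z(6, 5) = -73  ←
  z(0, 9.5) = -47.5
The minimum is at x_1 = 6, x_2 = 5.

(6, 5)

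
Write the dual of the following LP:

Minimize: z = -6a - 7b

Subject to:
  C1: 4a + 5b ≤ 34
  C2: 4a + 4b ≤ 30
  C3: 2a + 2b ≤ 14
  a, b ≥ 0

Primal min cᵀx s.t. Ax ≤ b, x ≥ 0  →  Dual max −bᵀy s.t. Aᵀy ≥ −c, y ≥ 0.

Maximize: z = -34y1 - 30y2 - 14y3

Subject to:
  4y1 + 4y2 + 2y3 ≥ 6
  5y1 + 4y2 + 2y3 ≥ 7
  y1, y2, y3 ≥ 0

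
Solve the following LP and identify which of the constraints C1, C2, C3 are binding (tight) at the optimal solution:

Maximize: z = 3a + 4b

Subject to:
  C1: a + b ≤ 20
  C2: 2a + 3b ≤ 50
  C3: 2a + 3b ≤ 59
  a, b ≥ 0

At a = 10, b = 10, compute slack b - a·x for each constraint:
  C1: 20 − 20 = 0  (binding)
  C2: 50 − 50 = 0  (binding)
  C3: 59 − 50 = 9  (slack)

Optimal: a = 10, b = 10
Binding: C1, C2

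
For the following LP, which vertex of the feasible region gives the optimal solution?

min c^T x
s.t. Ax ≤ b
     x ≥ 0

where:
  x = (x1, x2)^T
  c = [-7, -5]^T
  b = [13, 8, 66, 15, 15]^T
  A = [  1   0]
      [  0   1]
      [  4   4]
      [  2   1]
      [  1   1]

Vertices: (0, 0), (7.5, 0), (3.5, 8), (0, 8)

Evaluate the objective at each vertex of the feasible region:
  z(0, 0) = 0
  z(7.5, 0) = -52.5
  z(3.5, 8) = -64.5  ←
  z(0, 8) = -40
The minimum is at x1 = 3.5, x2 = 8.

(3.5, 8)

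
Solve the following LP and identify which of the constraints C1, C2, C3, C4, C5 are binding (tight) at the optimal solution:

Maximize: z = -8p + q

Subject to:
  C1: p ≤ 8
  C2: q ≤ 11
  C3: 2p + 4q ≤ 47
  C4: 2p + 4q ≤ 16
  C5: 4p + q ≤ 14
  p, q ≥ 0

At p = 0, q = 4, compute slack b - a·x for each constraint:
  C1: 8 − 0 = 8  (slack)
  C2: 11 − 4 = 7  (slack)
  C3: 47 − 16 = 31  (slack)
  C4: 16 − 16 = 0  (binding)
  C5: 14 − 4 = 10  (slack)

Optimal: p = 0, q = 4
Binding: C4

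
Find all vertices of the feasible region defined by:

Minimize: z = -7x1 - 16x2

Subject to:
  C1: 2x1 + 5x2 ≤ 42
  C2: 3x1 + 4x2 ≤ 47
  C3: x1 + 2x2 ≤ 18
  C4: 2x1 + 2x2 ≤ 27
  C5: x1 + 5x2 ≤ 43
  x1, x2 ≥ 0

(0, 0), (13.5, 0), (9, 4.5), (6, 6), (0, 8.4)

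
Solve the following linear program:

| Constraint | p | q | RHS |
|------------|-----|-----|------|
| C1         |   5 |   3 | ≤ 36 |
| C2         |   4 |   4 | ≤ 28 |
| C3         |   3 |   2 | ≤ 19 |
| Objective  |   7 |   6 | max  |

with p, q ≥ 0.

Evaluate the objective at each vertex of the feasible region:
  z(0, 0) = 0
  z(6.333, 0) = 44.33
  z(5, 2) = 47  ←
  z(0, 7) = 42
The maximum is at p = 5, q = 2.

p = 5, q = 2, z = 47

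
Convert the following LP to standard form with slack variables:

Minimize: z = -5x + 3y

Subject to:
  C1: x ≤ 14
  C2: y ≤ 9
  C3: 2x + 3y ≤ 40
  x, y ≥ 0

min z = -5x + 3y

s.t.
  x + s1 = 14
  y + s2 = 9
  2x + 3y + s3 = 40
  x, y, s1, s2, s3 ≥ 0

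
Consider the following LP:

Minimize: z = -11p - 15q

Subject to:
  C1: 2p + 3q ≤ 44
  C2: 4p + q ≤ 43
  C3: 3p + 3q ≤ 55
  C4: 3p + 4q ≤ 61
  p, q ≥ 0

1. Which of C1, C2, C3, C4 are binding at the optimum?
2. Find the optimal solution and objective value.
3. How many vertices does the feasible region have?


1. C1, C4
2. p = 7, q = 10, z = -227
3. 5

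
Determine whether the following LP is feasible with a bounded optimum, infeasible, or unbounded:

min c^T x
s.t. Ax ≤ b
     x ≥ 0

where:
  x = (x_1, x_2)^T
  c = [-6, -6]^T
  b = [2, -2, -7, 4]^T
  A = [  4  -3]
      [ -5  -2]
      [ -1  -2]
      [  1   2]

Infeasible (no feasible solution exists)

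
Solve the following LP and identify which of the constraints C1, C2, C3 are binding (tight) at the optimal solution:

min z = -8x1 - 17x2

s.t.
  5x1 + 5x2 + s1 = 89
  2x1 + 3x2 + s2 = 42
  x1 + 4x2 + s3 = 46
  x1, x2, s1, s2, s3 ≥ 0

At x1 = 6, x2 = 10, compute slack b - a·x for each constraint:
  C1: 89 − 80 = 9  (slack)
  C2: 42 − 42 = 0  (binding)
  C3: 46 − 46 = 0  (binding)

Optimal: x1 = 6, x2 = 10
Binding: C2, C3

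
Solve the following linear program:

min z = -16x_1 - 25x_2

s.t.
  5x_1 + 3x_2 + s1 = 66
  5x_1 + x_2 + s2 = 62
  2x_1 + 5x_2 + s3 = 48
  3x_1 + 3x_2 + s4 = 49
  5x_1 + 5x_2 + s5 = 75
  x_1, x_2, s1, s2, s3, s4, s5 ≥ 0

Evaluate the objective at each vertex of the feasible region:
  z(0, 0) = 0
  z(12.4, 0) = -198.4
  z(12, 2) = -242
  z(10.5, 4.5) = -280.5
  z(9, 6) = -294  ←
  z(0, 9.6) = -240
The minimum is at x_1 = 9, x_2 = 6.

x_1 = 9, x_2 = 6, z = -294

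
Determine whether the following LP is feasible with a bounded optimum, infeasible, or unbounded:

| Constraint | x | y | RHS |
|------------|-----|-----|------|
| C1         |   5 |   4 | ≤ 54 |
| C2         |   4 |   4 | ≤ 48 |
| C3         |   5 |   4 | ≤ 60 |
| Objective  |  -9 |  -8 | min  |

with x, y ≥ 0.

Feasible with a bounded optimal solution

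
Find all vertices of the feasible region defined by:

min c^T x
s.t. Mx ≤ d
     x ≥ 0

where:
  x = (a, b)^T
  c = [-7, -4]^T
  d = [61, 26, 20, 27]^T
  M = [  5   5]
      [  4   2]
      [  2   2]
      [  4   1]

(0, 0), (6.5, 0), (3, 7), (0, 10)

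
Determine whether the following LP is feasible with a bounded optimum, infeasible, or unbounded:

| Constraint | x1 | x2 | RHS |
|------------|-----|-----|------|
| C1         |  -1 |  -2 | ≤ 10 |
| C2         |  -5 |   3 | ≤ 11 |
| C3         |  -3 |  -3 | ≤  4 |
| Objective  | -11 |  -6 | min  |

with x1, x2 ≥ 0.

Unbounded (objective can decrease without bound)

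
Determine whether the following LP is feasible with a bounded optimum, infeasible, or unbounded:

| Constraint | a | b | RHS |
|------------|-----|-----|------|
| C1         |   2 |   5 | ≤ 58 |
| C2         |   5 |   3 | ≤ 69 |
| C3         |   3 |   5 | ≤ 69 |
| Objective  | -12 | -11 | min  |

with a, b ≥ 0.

Feasible with a bounded optimal solution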